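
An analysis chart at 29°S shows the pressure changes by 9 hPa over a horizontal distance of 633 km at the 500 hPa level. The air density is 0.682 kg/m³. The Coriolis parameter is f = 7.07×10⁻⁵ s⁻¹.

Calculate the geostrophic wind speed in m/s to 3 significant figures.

29.5 m/s

Pressure gradient: |∂P/∂n| = 900 Pa / 633000 m = 1.42×10⁻³ Pa/m
Geostrophic balance (pressure-gradient force = Coriolis force):
V_g = (1/(fρ)) |∂P/∂n| = 1.42×10⁻³ / (7.07×10⁻⁵ × 0.682) = 29.5 m/s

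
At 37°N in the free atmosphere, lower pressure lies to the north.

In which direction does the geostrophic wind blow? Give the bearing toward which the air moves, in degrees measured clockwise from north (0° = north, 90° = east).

The pressure-gradient force points toward the north (bearing 000°).
Geostrophic balance: in the Northern Hemisphere the Coriolis force deflects motion to the right, so the geostrophic wind blows 90° to the right of the pressure-gradient force (low pressure on the left).
Rotating 000° by 90° clockwise gives 090° — the wind blows toward the east.

090°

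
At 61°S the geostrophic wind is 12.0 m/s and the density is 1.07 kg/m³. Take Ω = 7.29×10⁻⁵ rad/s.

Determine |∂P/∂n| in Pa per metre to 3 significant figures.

1.64×10⁻³ Pa/m

Coriolis parameter at 61°S:
f = 2Ω sin φ = 2 × 7.29×10⁻⁵ × sin 61° = 1.28×10⁻⁴ s⁻¹
Geostrophic balance rearranged: |∂P/∂n| = f ρ V_g
|∂P/∂n| = 1.28×10⁻⁴ × 1.07 × 12.0 = 1.64×10⁻³ Pa/m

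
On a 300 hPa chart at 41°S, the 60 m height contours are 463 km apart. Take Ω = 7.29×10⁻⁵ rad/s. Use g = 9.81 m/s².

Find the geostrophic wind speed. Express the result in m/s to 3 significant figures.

13.3 m/s

Coriolis parameter at 41°S:
f = 2Ω sin φ = 2 × 7.29×10⁻⁵ × sin 41° = 9.57×10⁻⁵ s⁻¹
Height gradient: |∂Z/∂n| = 60 m / 463000 m = 1.30×10⁻⁴
On a pressure surface, geostrophic balance gives V_g = (g/f)|∂Z/∂n|:
V_g = 9.81 × 1.30×10⁻⁴ / 9.57×10⁻⁵ = 13.3 m/s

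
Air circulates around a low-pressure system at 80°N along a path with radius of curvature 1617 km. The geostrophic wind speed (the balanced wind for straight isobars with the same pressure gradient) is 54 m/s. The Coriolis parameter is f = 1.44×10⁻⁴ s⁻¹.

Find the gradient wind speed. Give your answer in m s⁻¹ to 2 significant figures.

45 m s⁻¹

Around a low, centrifugal force acts outward with Coriolis, so pressure-gradient force balances both:
(1/ρ)|∂P/∂n| = fV + V²/R  →  V² + fR·V − fR·V_g = 0
With fR = 1.44×10⁻⁴ × 1617×10³ m = 233 m/s:
V = [−fR + √((fR)² + 4 fR V_g)]/2 = [−233 + √(233² + 4×233×54)]/2 = 45.2 m/s
Subgeostrophic (V < V_g = 54 m/s), as expected around a low.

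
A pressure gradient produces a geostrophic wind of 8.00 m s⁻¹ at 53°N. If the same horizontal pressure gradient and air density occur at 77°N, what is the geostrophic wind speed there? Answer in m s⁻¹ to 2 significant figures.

With the same pressure gradient and density, V_g ∝ 1/f ∝ 1/sin φ.
V₂ = V₁ · sin φ₁ / sin φ₂ = 8.00 × sin 53° / sin 77°
V₂ = 8.00 × 0.7986/0.9744 = 6.6 m s⁻¹

6.6 m s⁻¹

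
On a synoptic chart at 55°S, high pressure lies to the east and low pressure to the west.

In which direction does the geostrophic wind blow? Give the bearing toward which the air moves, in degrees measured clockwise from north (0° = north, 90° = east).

The pressure-gradient force points toward the west (bearing 270°).
Geostrophic balance: in the Southern Hemisphere the Coriolis force deflects motion to the left, so the geostrophic wind blows 90° to the left of the pressure-gradient force (low pressure on the right).
Rotating 270° by 90° counterclockwise gives 180° — the wind blows toward the south.

180°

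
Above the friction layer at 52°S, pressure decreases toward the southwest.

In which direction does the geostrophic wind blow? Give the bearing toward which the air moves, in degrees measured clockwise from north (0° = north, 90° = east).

135°

The pressure-gradient force points toward the southwest (bearing 225°).
Geostrophic balance: in the Southern Hemisphere the Coriolis force deflects motion to the left, so the geostrophic wind blows 90° to the left of the pressure-gradient force (low pressure on the right).
Rotating 225° by 90° counterclockwise gives 135° — the wind blows toward the southeast.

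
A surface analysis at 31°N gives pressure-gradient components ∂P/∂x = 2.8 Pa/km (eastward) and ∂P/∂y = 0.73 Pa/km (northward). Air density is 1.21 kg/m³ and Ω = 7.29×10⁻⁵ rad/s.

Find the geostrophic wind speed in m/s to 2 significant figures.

32 m/s

Coriolis parameter at 31°N:
f = 2Ω sin φ = 2 × 7.29×10⁻⁵ × sin 31° = 7.51×10⁻⁵ s⁻¹
Component geostrophic relations (x east, y north):
u_g = −(1/(fρ)) ∂P/∂y,  v_g = (1/(fρ)) ∂P/∂x
u_g = −(0.73×10⁻³)/(7.51×10⁻⁵ × 1.21) = −8.03 m/s;  v_g = (2.8×10⁻³)/(7.51×10⁻⁵ × 1.21) = 30.8 m/s
|V_g| = √(u_g² + v_g²) = 31.8 m/s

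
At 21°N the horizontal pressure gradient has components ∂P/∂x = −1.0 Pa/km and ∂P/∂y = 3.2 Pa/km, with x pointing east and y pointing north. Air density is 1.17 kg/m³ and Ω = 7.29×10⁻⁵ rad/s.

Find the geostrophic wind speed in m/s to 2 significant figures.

55 m/s

Coriolis parameter at 21°N:
f = 2Ω sin φ = 2 × 7.29×10⁻⁵ × sin 21° = 5.23×10⁻⁵ s⁻¹
Component geostrophic relations (x east, y north):
u_g = −(1/(fρ)) ∂P/∂y,  v_g = (1/(fρ)) ∂P/∂x
u_g = −(3.2×10⁻³)/(5.23×10⁻⁵ × 1.17) = −52.3 m/s;  v_g = (−1.0×10⁻³)/(5.23×10⁻⁵ × 1.17) = −16.4 m/s
|V_g| = √(u_g² + v_g²) = 54.8 m/s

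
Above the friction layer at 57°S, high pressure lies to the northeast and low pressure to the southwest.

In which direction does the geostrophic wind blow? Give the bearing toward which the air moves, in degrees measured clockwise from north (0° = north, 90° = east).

The pressure-gradient force points toward the southwest (bearing 225°).
Geostrophic balance: in the Southern Hemisphere the Coriolis force deflects motion to the left, so the geostrophic wind blows 90° to the left of the pressure-gradient force (low pressure on the right).
Rotating 225° by 90° counterclockwise gives 135° — the wind blows toward the southeast.

135°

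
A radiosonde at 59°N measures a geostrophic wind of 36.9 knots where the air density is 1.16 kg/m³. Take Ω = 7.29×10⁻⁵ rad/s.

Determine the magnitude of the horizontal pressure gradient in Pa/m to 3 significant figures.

Coriolis parameter at 59°N:
f = 2Ω sin φ = 2 × 7.29×10⁻⁵ × sin 59° = 1.25×10⁻⁴ s⁻¹
Wind speed in SI: 36.9 knots = 19.0 m/s
Geostrophic balance rearranged: |∂P/∂n| = f ρ V_g
|∂P/∂n| = 1.25×10⁻⁴ × 1.16 × 19.0 = 2.75×10⁻³ Pa/m

2.75×10⁻³ Pa/m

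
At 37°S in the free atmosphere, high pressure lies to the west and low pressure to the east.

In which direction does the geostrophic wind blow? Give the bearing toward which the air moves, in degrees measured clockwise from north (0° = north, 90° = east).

The pressure-gradient force points toward the east (bearing 090°).
Geostrophic balance: in the Southern Hemisphere the Coriolis force deflects motion to the left, so the geostrophic wind blows 90° to the left of the pressure-gradient force (low pressure on the right).
Rotating 090° by 90° counterclockwise gives 000° — the wind blows toward the north.

000°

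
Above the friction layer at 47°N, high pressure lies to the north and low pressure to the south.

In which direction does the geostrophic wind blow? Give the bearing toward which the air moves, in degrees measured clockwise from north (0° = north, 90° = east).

The pressure-gradient force points toward the south (bearing 180°).
Geostrophic balance: in the Northern Hemisphere the Coriolis force deflects motion to the right, so the geostrophic wind blows 90° to the right of the pressure-gradient force (low pressure on the left).
Rotating 180° by 90° clockwise gives 270° — the wind blows toward the west.

270°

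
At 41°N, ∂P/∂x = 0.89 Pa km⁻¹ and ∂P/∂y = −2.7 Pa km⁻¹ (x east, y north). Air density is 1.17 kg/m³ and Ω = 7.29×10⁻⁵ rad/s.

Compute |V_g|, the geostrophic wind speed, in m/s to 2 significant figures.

Coriolis parameter at 41°N:
f = 2Ω sin φ = 2 × 7.29×10⁻⁵ × sin 41° = 9.57×10⁻⁵ s⁻¹
Component geostrophic relations (x east, y north):
u_g = −(1/(fρ)) ∂P/∂y,  v_g = (1/(fρ)) ∂P/∂x
u_g = −(−2.7×10⁻³)/(9.57×10⁻⁵ × 1.17) = 24.1 m/s;  v_g = (0.89×10⁻³)/(9.57×10⁻⁵ × 1.17) = 7.95 m/s
|V_g| = √(u_g² + v_g²) = 25.4 m/s

25 m/s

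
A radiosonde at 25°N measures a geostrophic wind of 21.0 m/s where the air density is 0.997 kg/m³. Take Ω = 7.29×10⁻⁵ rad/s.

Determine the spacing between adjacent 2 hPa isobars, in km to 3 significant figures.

155 km

Coriolis parameter at 25°N:
f = 2Ω sin φ = 2 × 7.29×10⁻⁵ × sin 25° = 6.16×10⁻⁵ s⁻¹
Geostrophic balance rearranged: |∂P/∂n| = f ρ V_g
|∂P/∂n| = 6.16×10⁻⁵ × 0.997 × 21.0 = 1.29×10⁻³ Pa/m
Isobar spacing: Δn = ΔP/|∂P/∂n| = 200 Pa / 1.29×10⁻³ Pa/m = 155028 m ≈ 155 km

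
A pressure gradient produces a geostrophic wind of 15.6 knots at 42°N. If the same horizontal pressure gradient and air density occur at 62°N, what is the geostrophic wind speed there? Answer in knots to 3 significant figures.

11.8 knots

With the same pressure gradient and density, V_g ∝ 1/f ∝ 1/sin φ.
V₂ = V₁ · sin φ₁ / sin φ₂ = 15.6 × sin 42° / sin 62°
V₂ = 15.6 × 0.6691/0.8829 = 11.8 knots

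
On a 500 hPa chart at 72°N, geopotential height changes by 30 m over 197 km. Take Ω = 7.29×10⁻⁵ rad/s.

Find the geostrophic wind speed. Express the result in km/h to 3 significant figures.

Coriolis parameter at 72°N:
f = 2Ω sin φ = 2 × 7.29×10⁻⁵ × sin 72° = 1.39×10⁻⁴ s⁻¹
Height gradient: |∂Z/∂n| = 30 m / 197000 m = 1.52×10⁻⁴
On a pressure surface, geostrophic balance gives V_g = (g/f)|∂Z/∂n|:
V_g = 9.81 × 1.52×10⁻⁴ / 1.39×10⁻⁴ = 10.8 m/s
Converting: 10.8 m/s × 3.6 = 38.8 km/h

38.8 km/h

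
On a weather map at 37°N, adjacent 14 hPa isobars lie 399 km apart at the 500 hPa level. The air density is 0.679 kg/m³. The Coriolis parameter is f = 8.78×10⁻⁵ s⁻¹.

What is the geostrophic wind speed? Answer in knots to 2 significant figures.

110 knots

Pressure gradient: |∂P/∂n| = 1400 Pa / 399000 m = 3.51×10⁻³ Pa/m
Geostrophic balance (pressure-gradient force = Coriolis force):
V_g = (1/(fρ)) |∂P/∂n| = 3.51×10⁻³ / (8.78×10⁻⁵ × 0.679) = 58.9 m/s
Converting: 58.9 m/s × 1.944 = 110 knots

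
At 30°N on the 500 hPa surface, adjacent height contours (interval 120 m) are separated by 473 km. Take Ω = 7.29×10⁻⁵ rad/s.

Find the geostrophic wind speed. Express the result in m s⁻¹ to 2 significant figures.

Coriolis parameter at 30°N:
f = 2Ω sin φ = 2 × 7.29×10⁻⁵ × sin 30° = 7.29×10⁻⁵ s⁻¹
Height gradient: |∂Z/∂n| = 120 m / 473000 m = 2.54×10⁻⁴
On a pressure surface, geostrophic balance gives V_g = (g/f)|∂Z/∂n|:
V_g = 9.81 × 2.54×10⁻⁴ / 7.29×10⁻⁵ = 34.1 m/s

34 m s⁻¹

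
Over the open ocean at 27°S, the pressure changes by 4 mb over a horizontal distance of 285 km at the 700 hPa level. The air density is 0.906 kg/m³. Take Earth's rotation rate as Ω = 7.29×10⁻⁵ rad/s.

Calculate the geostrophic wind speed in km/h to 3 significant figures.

Coriolis parameter at 27°S:
f = 2Ω sin φ = 2 × 7.29×10⁻⁵ × sin 27° = 6.62×10⁻⁵ s⁻¹
Pressure gradient: |∂P/∂n| = 400 Pa / 285000 m = 1.40×10⁻³ Pa/m
Geostrophic balance (pressure-gradient force = Coriolis force):
V_g = (1/(fρ)) |∂P/∂n| = 1.40×10⁻³ / (6.62×10⁻⁵ × 0.906) = 23.4 m/s
Converting: 23.4 m/s × 3.6 = 84.3 km/h

84.3 km/h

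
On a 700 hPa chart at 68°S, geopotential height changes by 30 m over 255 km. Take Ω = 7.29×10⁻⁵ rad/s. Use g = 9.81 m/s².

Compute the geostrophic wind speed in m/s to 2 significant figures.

8.5 m/s

Coriolis parameter at 68°S:
f = 2Ω sin φ = 2 × 7.29×10⁻⁵ × sin 68° = 1.35×10⁻⁴ s⁻¹
Height gradient: |∂Z/∂n| = 30 m / 255000 m = 1.18×10⁻⁴
On a pressure surface, geostrophic balance gives V_g = (g/f)|∂Z/∂n|:
V_g = 9.81 × 1.18×10⁻⁴ / 1.35×10⁻⁴ = 8.54 m/s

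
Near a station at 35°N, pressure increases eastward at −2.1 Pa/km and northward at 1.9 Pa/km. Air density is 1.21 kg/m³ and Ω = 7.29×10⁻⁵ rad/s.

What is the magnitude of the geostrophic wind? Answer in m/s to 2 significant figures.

28 m/s

Coriolis parameter at 35°N:
f = 2Ω sin φ = 2 × 7.29×10⁻⁵ × sin 35° = 8.36×10⁻⁵ s⁻¹
Component geostrophic relations (x east, y north):
u_g = −(1/(fρ)) ∂P/∂y,  v_g = (1/(fρ)) ∂P/∂x
u_g = −(1.9×10⁻³)/(8.36×10⁻⁵ × 1.21) = −18.8 m/s;  v_g = (−2.1×10⁻³)/(8.36×10⁻⁵ × 1.21) = −20.8 m/s
|V_g| = √(u_g² + v_g²) = 28.0 m/s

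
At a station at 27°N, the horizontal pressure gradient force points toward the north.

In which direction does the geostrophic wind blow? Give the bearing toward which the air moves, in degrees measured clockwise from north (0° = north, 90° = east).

090°

The pressure-gradient force points toward the north (bearing 000°).
Geostrophic balance: in the Northern Hemisphere the Coriolis force deflects motion to the right, so the geostrophic wind blows 90° to the right of the pressure-gradient force (low pressure on the left).
Rotating 000° by 90° clockwise gives 090° — the wind blows toward the east.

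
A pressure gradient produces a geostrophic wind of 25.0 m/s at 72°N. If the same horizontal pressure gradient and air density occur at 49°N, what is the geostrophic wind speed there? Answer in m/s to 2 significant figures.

32 m/s

With the same pressure gradient and density, V_g ∝ 1/f ∝ 1/sin φ.
V₂ = V₁ · sin φ₁ / sin φ₂ = 25.0 × sin 72° / sin 49°
V₂ = 25.0 × 0.9511/0.7547 = 32 m/s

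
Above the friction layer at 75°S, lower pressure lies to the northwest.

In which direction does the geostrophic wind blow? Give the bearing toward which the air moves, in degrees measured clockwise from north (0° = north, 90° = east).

The pressure-gradient force points toward the northwest (bearing 315°).
Geostrophic balance: in the Southern Hemisphere the Coriolis force deflects motion to the left, so the geostrophic wind blows 90° to the left of the pressure-gradient force (low pressure on the right).
Rotating 315° by 90° counterclockwise gives 225° — the wind blows toward the southwest.

225°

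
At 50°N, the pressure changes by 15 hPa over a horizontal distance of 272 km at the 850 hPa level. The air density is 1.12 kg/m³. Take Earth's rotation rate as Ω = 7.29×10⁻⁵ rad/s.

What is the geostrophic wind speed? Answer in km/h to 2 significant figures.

160 km/h

Coriolis parameter at 50°N:
f = 2Ω sin φ = 2 × 7.29×10⁻⁵ × sin 50° = 1.12×10⁻⁴ s⁻¹
Pressure gradient: |∂P/∂n| = 1500 Pa / 272000 m = 5.51×10⁻³ Pa/m
Geostrophic balance (pressure-gradient force = Coriolis force):
V_g = (1/(fρ)) |∂P/∂n| = 5.51×10⁻³ / (1.12×10⁻⁴ × 1.12) = 44.1 m/s
Converting: 44.1 m/s × 3.6 = 160 km/h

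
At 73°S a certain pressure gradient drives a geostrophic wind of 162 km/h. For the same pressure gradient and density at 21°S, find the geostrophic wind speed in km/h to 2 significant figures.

With the same pressure gradient and density, V_g ∝ 1/f ∝ 1/sin φ.
V₂ = V₁ · sin φ₁ / sin φ₂ = 162 × sin 73° / sin 21°
V₂ = 162 × 0.9563/0.3584 = 430 km/h

430 km/h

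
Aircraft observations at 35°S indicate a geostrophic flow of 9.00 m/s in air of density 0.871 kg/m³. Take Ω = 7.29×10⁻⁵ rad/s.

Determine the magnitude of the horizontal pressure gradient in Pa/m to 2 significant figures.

Coriolis parameter at 35°S:
f = 2Ω sin φ = 2 × 7.29×10⁻⁵ × sin 35° = 8.36×10⁻⁵ s⁻¹
Geostrophic balance rearranged: |∂P/∂n| = f ρ V_g
|∂P/∂n| = 8.36×10⁻⁵ × 0.871 × 9.00 = 6.56×10⁻⁴ Pa/m

6.6×10⁻⁴ Pa/m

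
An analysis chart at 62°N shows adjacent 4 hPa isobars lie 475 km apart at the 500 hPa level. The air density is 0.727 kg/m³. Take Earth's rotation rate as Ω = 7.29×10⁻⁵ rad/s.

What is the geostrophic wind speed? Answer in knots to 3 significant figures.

17.5 knots

Coriolis parameter at 62°N:
f = 2Ω sin φ = 2 × 7.29×10⁻⁵ × sin 62° = 1.29×10⁻⁴ s⁻¹
Pressure gradient: |∂P/∂n| = 400 Pa / 475000 m = 8.42×10⁻⁴ Pa/m
Geostrophic balance (pressure-gradient force = Coriolis force):
V_g = (1/(fρ)) |∂P/∂n| = 8.42×10⁻⁴ / (1.29×10⁻⁴ × 0.727) = 9.00 m/s
Converting: 9.00 m/s × 1.944 = 17.5 knots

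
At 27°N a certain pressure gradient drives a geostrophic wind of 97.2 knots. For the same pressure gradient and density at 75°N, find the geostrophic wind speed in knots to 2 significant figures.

46 knots

With the same pressure gradient and density, V_g ∝ 1/f ∝ 1/sin φ.
V₂ = V₁ · sin φ₁ / sin φ₂ = 97.2 × sin 27° / sin 75°
V₂ = 97.2 × 0.4540/0.9659 = 46 knots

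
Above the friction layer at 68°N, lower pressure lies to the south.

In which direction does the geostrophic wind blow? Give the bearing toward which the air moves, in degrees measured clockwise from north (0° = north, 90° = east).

270°

The pressure-gradient force points toward the south (bearing 180°).
Geostrophic balance: in the Northern Hemisphere the Coriolis force deflects motion to the right, so the geostrophic wind blows 90° to the right of the pressure-gradient force (low pressure on the left).
Rotating 180° by 90° clockwise gives 270° — the wind blows toward the west.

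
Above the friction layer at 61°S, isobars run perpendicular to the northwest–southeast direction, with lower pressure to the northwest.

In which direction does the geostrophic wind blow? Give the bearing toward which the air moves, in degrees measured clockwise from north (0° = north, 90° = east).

The pressure-gradient force points toward the northwest (bearing 315°).
Geostrophic balance: in the Southern Hemisphere the Coriolis force deflects motion to the left, so the geostrophic wind blows 90° to the left of the pressure-gradient force (low pressure on the right).
Rotating 315° by 90° counterclockwise gives 225° — the wind blows toward the southwest.

225°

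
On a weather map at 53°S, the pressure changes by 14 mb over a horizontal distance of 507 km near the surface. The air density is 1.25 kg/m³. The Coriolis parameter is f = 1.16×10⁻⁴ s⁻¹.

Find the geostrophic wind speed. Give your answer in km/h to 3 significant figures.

Pressure gradient: |∂P/∂n| = 1400 Pa / 507000 m = 2.76×10⁻³ Pa/m
Geostrophic balance (pressure-gradient force = Coriolis force):
V_g = (1/(fρ)) |∂P/∂n| = 2.76×10⁻³ / (1.16×10⁻⁴ × 1.25) = 19.0 m/s
Converting: 19.0 m/s × 3.6 = 68.6 km/h

68.6 km/h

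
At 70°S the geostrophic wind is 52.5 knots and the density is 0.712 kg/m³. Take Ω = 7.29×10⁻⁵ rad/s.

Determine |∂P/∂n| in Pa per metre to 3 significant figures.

2.63×10⁻³ Pa/m

Coriolis parameter at 70°S:
f = 2Ω sin φ = 2 × 7.29×10⁻⁵ × sin 70° = 1.37×10⁻⁴ s⁻¹
Wind speed in SI: 52.5 knots = 27.0 m/s
Geostrophic balance rearranged: |∂P/∂n| = f ρ V_g
|∂P/∂n| = 1.37×10⁻⁴ × 0.712 × 27.0 = 2.63×10⁻³ Pa/m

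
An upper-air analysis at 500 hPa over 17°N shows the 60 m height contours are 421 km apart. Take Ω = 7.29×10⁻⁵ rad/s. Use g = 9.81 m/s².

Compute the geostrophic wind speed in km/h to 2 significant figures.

Coriolis parameter at 17°N:
f = 2Ω sin φ = 2 × 7.29×10⁻⁵ × sin 17° = 4.26×10⁻⁵ s⁻¹
Height gradient: |∂Z/∂n| = 60 m / 421000 m = 1.43×10⁻⁴
On a pressure surface, geostrophic balance gives V_g = (g/f)|∂Z/∂n|:
V_g = 9.81 × 1.43×10⁻⁴ / 4.26×10⁻⁵ = 32.8 m/s
Converting: 32.8 m/s × 3.6 = 120 km/h

120 km/h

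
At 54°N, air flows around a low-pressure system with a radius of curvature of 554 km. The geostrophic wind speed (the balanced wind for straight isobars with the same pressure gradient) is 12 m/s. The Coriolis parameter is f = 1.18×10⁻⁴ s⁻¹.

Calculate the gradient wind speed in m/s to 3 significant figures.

Around a low, centrifugal force acts outward with Coriolis, so pressure-gradient force balances both:
(1/ρ)|∂P/∂n| = fV + V²/R  →  V² + fR·V − fR·V_g = 0
With fR = 1.18×10⁻⁴ × 554×10³ m = 65.4 m/s:
V = [−fR + √((fR)² + 4 fR V_g)]/2 = [−65.4 + √(65.4² + 4×65.4×12)]/2 = 10.4 m/s
Subgeostrophic (V < V_g = 12 m/s), as expected around a low.

10.4 m/s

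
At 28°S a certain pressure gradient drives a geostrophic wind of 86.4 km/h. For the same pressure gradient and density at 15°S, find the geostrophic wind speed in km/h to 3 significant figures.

With the same pressure gradient and density, V_g ∝ 1/f ∝ 1/sin φ.
V₂ = V₁ · sin φ₁ / sin φ₂ = 86.4 × sin 28° / sin 15°
V₂ = 86.4 × 0.4695/0.2588 = 157 km/h

157 km/h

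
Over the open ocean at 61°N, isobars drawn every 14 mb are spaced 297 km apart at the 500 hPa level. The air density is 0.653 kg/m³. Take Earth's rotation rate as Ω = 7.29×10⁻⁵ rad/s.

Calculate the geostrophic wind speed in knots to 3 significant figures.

110 knots

Coriolis parameter at 61°N:
f = 2Ω sin φ = 2 × 7.29×10⁻⁵ × sin 61° = 1.28×10⁻⁴ s⁻¹
Pressure gradient: |∂P/∂n| = 1400 Pa / 297000 m = 4.71×10⁻³ Pa/m
Geostrophic balance (pressure-gradient force = Coriolis force):
V_g = (1/(fρ)) |∂P/∂n| = 4.71×10⁻³ / (1.28×10⁻⁴ × 0.653) = 56.6 m/s
Converting: 56.6 m/s × 1.944 = 110 knots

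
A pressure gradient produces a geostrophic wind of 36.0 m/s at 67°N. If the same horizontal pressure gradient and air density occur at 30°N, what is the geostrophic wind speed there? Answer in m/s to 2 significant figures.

With the same pressure gradient and density, V_g ∝ 1/f ∝ 1/sin φ.
V₂ = V₁ · sin φ₁ / sin φ₂ = 36.0 × sin 67° / sin 30°
V₂ = 36.0 × 0.9205/0.5000 = 66 m/s

66 m/s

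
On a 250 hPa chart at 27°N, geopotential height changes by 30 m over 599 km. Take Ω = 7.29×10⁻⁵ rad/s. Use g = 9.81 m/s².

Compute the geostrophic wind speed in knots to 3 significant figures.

14.4 knots

Coriolis parameter at 27°N:
f = 2Ω sin φ = 2 × 7.29×10⁻⁵ × sin 27° = 6.62×10⁻⁵ s⁻¹
Height gradient: |∂Z/∂n| = 30 m / 599000 m = 5.01×10⁻⁵
On a pressure surface, geostrophic balance gives V_g = (g/f)|∂Z/∂n|:
V_g = 9.81 × 5.01×10⁻⁵ / 6.62×10⁻⁵ = 7.42 m/s
Converting: 7.42 m/s × 1.944 = 14.4 knots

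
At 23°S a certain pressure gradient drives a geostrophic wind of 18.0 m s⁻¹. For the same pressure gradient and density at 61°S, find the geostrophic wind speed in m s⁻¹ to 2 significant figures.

8.0 m s⁻¹

With the same pressure gradient and density, V_g ∝ 1/f ∝ 1/sin φ.
V₂ = V₁ · sin φ₁ / sin φ₂ = 18.0 × sin 23° / sin 61°
V₂ = 18.0 × 0.3907/0.8746 = 8.0 m s⁻¹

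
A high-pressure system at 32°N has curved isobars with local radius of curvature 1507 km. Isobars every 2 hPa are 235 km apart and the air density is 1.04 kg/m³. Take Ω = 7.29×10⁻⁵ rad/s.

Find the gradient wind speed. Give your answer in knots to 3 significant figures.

22.9 knots

Coriolis parameter at 32°N:
f = 2Ω sin φ = 2 × 7.29×10⁻⁵ × sin 32° = 7.73×10⁻⁵ s⁻¹
Pressure gradient: |∂P/∂n| = 200 Pa / 235000 m = 8.51×10⁻⁴ Pa/m
Geostrophic speed: V_g = |∂P/∂n|/(fρ) = 8.51×10⁻⁴/(7.73×10⁻⁵ × 1.04) = 10.6 m/s
Around a high, pressure-gradient force acts outward with centrifugal, so Coriolis balances both:
fV = (1/ρ)|∂P/∂n| + V²/R  →  V² − fR·V + fR·V_g = 0
With fR = 7.73×10⁻⁵ × 1507×10³ m = 116 m/s:
V = [fR − √((fR)² − 4 fR V_g)]/2 = [116 − √(116² − 4×116×10.6)]/2 = 11.8 m/s
Supergeostrophic (V > V_g = 10.6 m/s), as expected around a high.
Converting: 11.8 m/s × 1.944 = 22.9 knots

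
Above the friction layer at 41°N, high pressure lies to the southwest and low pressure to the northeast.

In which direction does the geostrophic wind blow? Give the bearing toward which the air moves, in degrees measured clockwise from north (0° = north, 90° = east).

The pressure-gradient force points toward the northeast (bearing 045°).
Geostrophic balance: in the Northern Hemisphere the Coriolis force deflects motion to the right, so the geostrophic wind blows 90° to the right of the pressure-gradient force (low pressure on the left).
Rotating 045° by 90° clockwise gives 135° — the wind blows toward the southeast.

135°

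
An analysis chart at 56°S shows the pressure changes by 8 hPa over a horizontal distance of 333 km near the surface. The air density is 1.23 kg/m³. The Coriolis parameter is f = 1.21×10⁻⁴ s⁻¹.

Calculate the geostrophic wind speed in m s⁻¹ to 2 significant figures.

16 m s⁻¹

Pressure gradient: |∂P/∂n| = 800 Pa / 333000 m = 2.40×10⁻³ Pa/m
Geostrophic balance (pressure-gradient force = Coriolis force):
V_g = (1/(fρ)) |∂P/∂n| = 2.40×10⁻³ / (1.21×10⁻⁴ × 1.23) = 16.1 m/s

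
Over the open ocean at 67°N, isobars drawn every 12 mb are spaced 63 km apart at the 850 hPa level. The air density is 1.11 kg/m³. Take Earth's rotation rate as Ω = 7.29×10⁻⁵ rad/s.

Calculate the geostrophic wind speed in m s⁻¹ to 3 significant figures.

128 m s⁻¹

Coriolis parameter at 67°N:
f = 2Ω sin φ = 2 × 7.29×10⁻⁵ × sin 67° = 1.34×10⁻⁴ s⁻¹
Pressure gradient: |∂P/∂n| = 1200 Pa / 63000 m = 1.90×10⁻² Pa/m
Geostrophic balance (pressure-gradient force = Coriolis force):
V_g = (1/(fρ)) |∂P/∂n| = 1.90×10⁻² / (1.34×10⁻⁴ × 1.11) = 128 m/s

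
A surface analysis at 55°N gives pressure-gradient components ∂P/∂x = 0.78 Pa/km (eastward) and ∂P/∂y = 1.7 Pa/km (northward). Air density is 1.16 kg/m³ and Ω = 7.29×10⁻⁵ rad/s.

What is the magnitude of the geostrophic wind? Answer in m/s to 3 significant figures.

13.5 m/s

Coriolis parameter at 55°N:
f = 2Ω sin φ = 2 × 7.29×10⁻⁵ × sin 55° = 1.19×10⁻⁴ s⁻¹
Component geostrophic relations (x east, y north):
u_g = −(1/(fρ)) ∂P/∂y,  v_g = (1/(fρ)) ∂P/∂x
u_g = −(1.7×10⁻³)/(1.19×10⁻⁴ × 1.16) = −12.3 m/s;  v_g = (0.78×10⁻³)/(1.19×10⁻⁴ × 1.16) = 5.63 m/s
|V_g| = √(u_g² + v_g²) = 13.5 m/s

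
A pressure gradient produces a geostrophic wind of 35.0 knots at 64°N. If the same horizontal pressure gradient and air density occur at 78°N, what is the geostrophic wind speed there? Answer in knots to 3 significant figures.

With the same pressure gradient and density, V_g ∝ 1/f ∝ 1/sin φ.
V₂ = V₁ · sin φ₁ / sin φ₂ = 35.0 × sin 64° / sin 78°
V₂ = 35.0 × 0.8988/0.9781 = 32.2 knots

32.2 knots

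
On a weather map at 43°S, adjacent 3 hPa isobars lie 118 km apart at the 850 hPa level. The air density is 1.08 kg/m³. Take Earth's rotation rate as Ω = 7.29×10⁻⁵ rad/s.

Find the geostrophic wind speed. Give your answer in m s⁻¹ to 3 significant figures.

Coriolis parameter at 43°S:
f = 2Ω sin φ = 2 × 7.29×10⁻⁵ × sin 43° = 9.94×10⁻⁵ s⁻¹
Pressure gradient: |∂P/∂n| = 300 Pa / 118000 m = 2.54×10⁻³ Pa/m
Geostrophic balance (pressure-gradient force = Coriolis force):
V_g = (1/(fρ)) |∂P/∂n| = 2.54×10⁻³ / (9.94×10⁻⁵ × 1.08) = 23.7 m/s

23.7 m s⁻¹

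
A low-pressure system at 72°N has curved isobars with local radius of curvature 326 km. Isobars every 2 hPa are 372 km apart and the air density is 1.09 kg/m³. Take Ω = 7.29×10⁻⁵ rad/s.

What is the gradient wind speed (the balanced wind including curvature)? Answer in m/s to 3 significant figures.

3.31 m/s

Coriolis parameter at 72°N:
f = 2Ω sin φ = 2 × 7.29×10⁻⁵ × sin 72° = 1.39×10⁻⁴ s⁻¹
Pressure gradient: |∂P/∂n| = 200 Pa / 372000 m = 5.38×10⁻⁴ Pa/m
Geostrophic speed: V_g = |∂P/∂n|/(fρ) = 5.38×10⁻⁴/(1.39×10⁻⁴ × 1.09) = 3.56 m/s
Around a low, centrifugal force acts outward with Coriolis, so pressure-gradient force balances both:
(1/ρ)|∂P/∂n| = fV + V²/R  →  V² + fR·V − fR·V_g = 0
With fR = 1.39×10⁻⁴ × 326×10³ m = 45.2 m/s:
V = [−fR + √((fR)² + 4 fR V_g)]/2 = [−45.2 + √(45.2² + 4×45.2×3.56)]/2 = 3.31 m/s
Subgeostrophic (V < V_g = 3.56 m/s), as expected around a low.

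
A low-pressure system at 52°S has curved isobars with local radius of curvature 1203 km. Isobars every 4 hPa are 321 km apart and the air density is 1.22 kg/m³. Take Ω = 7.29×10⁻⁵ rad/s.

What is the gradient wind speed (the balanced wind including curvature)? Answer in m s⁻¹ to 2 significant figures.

8.4 m s⁻¹

Coriolis parameter at 52°S:
f = 2Ω sin φ = 2 × 7.29×10⁻⁵ × sin 52° = 1.15×10⁻⁴ s⁻¹
Pressure gradient: |∂P/∂n| = 400 Pa / 321000 m = 1.25×10⁻³ Pa/m
Geostrophic speed: V_g = |∂P/∂n|/(fρ) = 1.25×10⁻³/(1.15×10⁻⁴ × 1.22) = 8.89 m/s
Around a low, centrifugal force acts outward with Coriolis, so pressure-gradient force balances both:
(1/ρ)|∂P/∂n| = fV + V²/R  →  V² + fR·V − fR·V_g = 0
With fR = 1.15×10⁻⁴ × 1203×10³ m = 138 m/s:
V = [−fR + √((fR)² + 4 fR V_g)]/2 = [−138 + √(138² + 4×138×8.89)]/2 = 8.38 m/s
Subgeostrophic (V < V_g = 8.89 m/s), as expected around a low.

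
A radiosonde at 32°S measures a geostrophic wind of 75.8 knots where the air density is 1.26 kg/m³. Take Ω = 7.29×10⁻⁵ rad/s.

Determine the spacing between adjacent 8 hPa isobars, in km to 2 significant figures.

210 km

Coriolis parameter at 32°S:
f = 2Ω sin φ = 2 × 7.29×10⁻⁵ × sin 32° = 7.73×10⁻⁵ s⁻¹
Wind speed in SI: 75.8 knots = 39.0 m/s
Geostrophic balance rearranged: |∂P/∂n| = f ρ V_g
|∂P/∂n| = 7.73×10⁻⁵ × 1.26 × 39.0 = 3.80×10⁻³ Pa/m
Isobar spacing: Δn = ΔP/|∂P/∂n| = 800 Pa / 3.80×10⁻³ Pa/m = 210739 m ≈ 210 km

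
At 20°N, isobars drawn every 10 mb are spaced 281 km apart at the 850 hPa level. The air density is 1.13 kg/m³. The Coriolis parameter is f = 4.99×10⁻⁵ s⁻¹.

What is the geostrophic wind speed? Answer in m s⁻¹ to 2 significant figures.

63 m s⁻¹

Pressure gradient: |∂P/∂n| = 1000 Pa / 281000 m = 3.56×10⁻³ Pa/m
Geostrophic balance (pressure-gradient force = Coriolis force):
V_g = (1/(fρ)) |∂P/∂n| = 3.56×10⁻³ / (4.99×10⁻⁵ × 1.13) = 63.1 m/s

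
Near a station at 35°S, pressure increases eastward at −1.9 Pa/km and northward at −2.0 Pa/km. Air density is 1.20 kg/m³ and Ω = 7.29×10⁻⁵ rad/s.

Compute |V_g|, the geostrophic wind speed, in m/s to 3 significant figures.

Coriolis parameter at 35°S:
f = 2Ω sin φ = 2 × 7.29×10⁻⁵ × sin 35° = 8.36×10⁻⁵ s⁻¹
In the Southern Hemisphere f is negative: f = −8.36×10⁻⁵ s⁻¹.
Component geostrophic relations (x east, y north):
u_g = −(1/(fρ)) ∂P/∂y,  v_g = (1/(fρ)) ∂P/∂x
u_g = −(−2.0×10⁻³)/(−8.36×10⁻⁵ × 1.20) = −19.9 m/s;  v_g = (−1.9×10⁻³)/(−8.36×10⁻⁵ × 1.20) = 18.9 m/s
|V_g| = √(u_g² + v_g²) = 27.5 m/s

27.5 m/s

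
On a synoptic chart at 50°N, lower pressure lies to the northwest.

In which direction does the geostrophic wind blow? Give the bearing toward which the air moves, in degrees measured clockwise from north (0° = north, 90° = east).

045°

The pressure-gradient force points toward the northwest (bearing 315°).
Geostrophic balance: in the Northern Hemisphere the Coriolis force deflects motion to the right, so the geostrophic wind blows 90° to the right of the pressure-gradient force (low pressure on the left).
Rotating 315° by 90° clockwise gives 045° — the wind blows toward the northeast.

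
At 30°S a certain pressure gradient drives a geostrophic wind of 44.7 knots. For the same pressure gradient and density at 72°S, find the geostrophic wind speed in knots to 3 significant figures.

With the same pressure gradient and density, V_g ∝ 1/f ∝ 1/sin φ.
V₂ = V₁ · sin φ₁ / sin φ₂ = 44.7 × sin 30° / sin 72°
V₂ = 44.7 × 0.5000/0.9511 = 23.5 knots

23.5 knots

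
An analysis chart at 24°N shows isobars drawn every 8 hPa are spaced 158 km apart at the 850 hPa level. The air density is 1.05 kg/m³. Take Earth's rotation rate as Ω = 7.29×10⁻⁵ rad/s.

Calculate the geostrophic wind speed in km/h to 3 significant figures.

Coriolis parameter at 24°N:
f = 2Ω sin φ = 2 × 7.29×10⁻⁵ × sin 24° = 5.93×10⁻⁵ s⁻¹
Pressure gradient: |∂P/∂n| = 800 Pa / 158000 m = 5.06×10⁻³ Pa/m
Geostrophic balance (pressure-gradient force = Coriolis force):
V_g = (1/(fρ)) |∂P/∂n| = 5.06×10⁻³ / (5.93×10⁻⁵ × 1.05) = 81.3 m/s
Converting: 81.3 m/s × 3.6 = 293 km/h

293 km/h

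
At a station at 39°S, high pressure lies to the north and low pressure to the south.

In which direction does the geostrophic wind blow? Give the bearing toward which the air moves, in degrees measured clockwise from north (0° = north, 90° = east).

The pressure-gradient force points toward the south (bearing 180°).
Geostrophic balance: in the Southern Hemisphere the Coriolis force deflects motion to the left, so the geostrophic wind blows 90° to the left of the pressure-gradient force (low pressure on the right).
Rotating 180° by 90° counterclockwise gives 090° — the wind blows toward the east.

090°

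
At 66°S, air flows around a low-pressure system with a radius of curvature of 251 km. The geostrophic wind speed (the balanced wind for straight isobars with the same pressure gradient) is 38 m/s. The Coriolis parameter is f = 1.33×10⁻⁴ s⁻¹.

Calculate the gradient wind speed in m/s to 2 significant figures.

Around a low, centrifugal force acts outward with Coriolis, so pressure-gradient force balances both:
(1/ρ)|∂P/∂n| = fV + V²/R  →  V² + fR·V − fR·V_g = 0
With fR = 1.33×10⁻⁴ × 251×10³ m = 33.4 m/s:
V = [−fR + √((fR)² + 4 fR V_g)]/2 = [−33.4 + √(33.4² + 4×33.4×38)]/2 = 22.6 m/s
Subgeostrophic (V < V_g = 38 m/s), as expected around a low.

23 m/s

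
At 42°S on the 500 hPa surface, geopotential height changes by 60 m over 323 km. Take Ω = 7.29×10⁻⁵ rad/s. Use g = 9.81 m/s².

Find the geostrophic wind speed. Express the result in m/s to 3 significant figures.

Coriolis parameter at 42°S:
f = 2Ω sin φ = 2 × 7.29×10⁻⁵ × sin 42° = 9.76×10⁻⁵ s⁻¹
Height gradient: |∂Z/∂n| = 60 m / 323000 m = 1.86×10⁻⁴
On a pressure surface, geostrophic balance gives V_g = (g/f)|∂Z/∂n|:
V_g = 9.81 × 1.86×10⁻⁴ / 9.76×10⁻⁵ = 18.7 m/s

18.7 m/s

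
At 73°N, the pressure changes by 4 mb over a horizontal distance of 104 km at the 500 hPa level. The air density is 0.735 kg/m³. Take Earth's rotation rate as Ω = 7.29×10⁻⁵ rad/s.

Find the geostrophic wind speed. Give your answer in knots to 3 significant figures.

73.0 knots

Coriolis parameter at 73°N:
f = 2Ω sin φ = 2 × 7.29×10⁻⁵ × sin 73° = 1.39×10⁻⁴ s⁻¹
Pressure gradient: |∂P/∂n| = 400 Pa / 104000 m = 3.85×10⁻³ Pa/m
Geostrophic balance (pressure-gradient force = Coriolis force):
V_g = (1/(fρ)) |∂P/∂n| = 3.85×10⁻³ / (1.39×10⁻⁴ × 0.735) = 37.5 m/s
Converting: 37.5 m/s × 1.944 = 73.0 knots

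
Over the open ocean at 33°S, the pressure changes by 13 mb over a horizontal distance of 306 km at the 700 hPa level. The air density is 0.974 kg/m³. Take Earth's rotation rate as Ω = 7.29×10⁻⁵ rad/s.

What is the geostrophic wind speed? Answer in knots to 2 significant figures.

110 knots

Coriolis parameter at 33°S:
f = 2Ω sin φ = 2 × 7.29×10⁻⁵ × sin 33° = 7.94×10⁻⁵ s⁻¹
Pressure gradient: |∂P/∂n| = 1300 Pa / 306000 m = 4.25×10⁻³ Pa/m
Geostrophic balance (pressure-gradient force = Coriolis force):
V_g = (1/(fρ)) |∂P/∂n| = 4.25×10⁻³ / (7.94×10⁻⁵ × 0.974) = 54.9 m/s
Converting: 54.9 m/s × 1.944 = 110 knots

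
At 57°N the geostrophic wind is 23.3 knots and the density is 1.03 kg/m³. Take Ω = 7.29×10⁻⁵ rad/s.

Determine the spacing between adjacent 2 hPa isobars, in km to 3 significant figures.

132 km

Coriolis parameter at 57°N:
f = 2Ω sin φ = 2 × 7.29×10⁻⁵ × sin 57° = 1.22×10⁻⁴ s⁻¹
Wind speed in SI: 23.3 knots = 12.0 m/s
Geostrophic balance rearranged: |∂P/∂n| = f ρ V_g
|∂P/∂n| = 1.22×10⁻⁴ × 1.03 × 12.0 = 1.51×10⁻³ Pa/m
Isobar spacing: Δn = ΔP/|∂P/∂n| = 200 Pa / 1.51×10⁻³ Pa/m = 132480 m ≈ 132 km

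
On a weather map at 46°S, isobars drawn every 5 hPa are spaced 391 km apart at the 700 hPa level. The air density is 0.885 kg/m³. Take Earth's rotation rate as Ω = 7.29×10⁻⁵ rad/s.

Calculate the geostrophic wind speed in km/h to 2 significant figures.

50 km/h

Coriolis parameter at 46°S:
f = 2Ω sin φ = 2 × 7.29×10⁻⁵ × sin 46° = 1.05×10⁻⁴ s⁻¹
Pressure gradient: |∂P/∂n| = 500 Pa / 391000 m = 1.28×10⁻³ Pa/m
Geostrophic balance (pressure-gradient force = Coriolis force):
V_g = (1/(fρ)) |∂P/∂n| = 1.28×10⁻³ / (1.05×10⁻⁴ × 0.885) = 13.8 m/s
Converting: 13.8 m/s × 3.6 = 50 km/h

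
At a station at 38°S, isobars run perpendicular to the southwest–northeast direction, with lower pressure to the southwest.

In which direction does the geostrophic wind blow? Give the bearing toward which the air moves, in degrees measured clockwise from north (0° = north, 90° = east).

The pressure-gradient force points toward the southwest (bearing 225°).
Geostrophic balance: in the Southern Hemisphere the Coriolis force deflects motion to the left, so the geostrophic wind blows 90° to the left of the pressure-gradient force (low pressure on the right).
Rotating 225° by 90° counterclockwise gives 135° — the wind blows toward the southeast.

135°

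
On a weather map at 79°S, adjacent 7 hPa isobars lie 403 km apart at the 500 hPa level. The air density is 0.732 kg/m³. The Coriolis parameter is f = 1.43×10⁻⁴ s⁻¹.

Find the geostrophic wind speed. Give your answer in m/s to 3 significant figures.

16.6 m/s

Pressure gradient: |∂P/∂n| = 700 Pa / 403000 m = 1.74×10⁻³ Pa/m
Geostrophic balance (pressure-gradient force = Coriolis force):
V_g = (1/(fρ)) |∂P/∂n| = 1.74×10⁻³ / (1.43×10⁻⁴ × 0.732) = 16.6 m/s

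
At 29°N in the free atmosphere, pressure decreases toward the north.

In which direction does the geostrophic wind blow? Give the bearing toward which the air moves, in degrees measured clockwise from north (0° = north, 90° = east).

090°

The pressure-gradient force points toward the north (bearing 000°).
Geostrophic balance: in the Northern Hemisphere the Coriolis force deflects motion to the right, so the geostrophic wind blows 90° to the right of the pressure-gradient force (low pressure on the left).
Rotating 000° by 90° clockwise gives 090° — the wind blows toward the east.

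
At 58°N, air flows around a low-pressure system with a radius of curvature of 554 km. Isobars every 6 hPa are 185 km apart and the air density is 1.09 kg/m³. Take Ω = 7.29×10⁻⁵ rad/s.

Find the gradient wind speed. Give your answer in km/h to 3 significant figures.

Coriolis parameter at 58°N:
f = 2Ω sin φ = 2 × 7.29×10⁻⁵ × sin 58° = 1.24×10⁻⁴ s⁻¹
Pressure gradient: |∂P/∂n| = 600 Pa / 185000 m = 3.24×10⁻³ Pa/m
Geostrophic speed: V_g = |∂P/∂n|/(fρ) = 3.24×10⁻³/(1.24×10⁻⁴ × 1.09) = 24.1 m/s
Around a low, centrifugal force acts outward with Coriolis, so pressure-gradient force balances both:
(1/ρ)|∂P/∂n| = fV + V²/R  →  V² + fR·V − fR·V_g = 0
With fR = 1.24×10⁻⁴ × 554×10³ m = 68.5 m/s:
V = [−fR + √((fR)² + 4 fR V_g)]/2 = [−68.5 + √(68.5² + 4×68.5×24.1)]/2 = 18.9 m/s
Subgeostrophic (V < V_g = 24.1 m/s), as expected around a low.
Converting: 18.9 m/s × 3.6 = 67.9 km/h

67.9 km/h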